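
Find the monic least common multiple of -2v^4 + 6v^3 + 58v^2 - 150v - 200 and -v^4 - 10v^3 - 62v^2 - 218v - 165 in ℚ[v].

Euclidean algorithm in ℚ[v]:
  -2v^4 + 6v^3 + 58v^2 - 150v - 200 = (2)(-v^4 - 10v^3 - 62v^2 - 218v - 165) + (26v^3 + 182v^2 + 286v + 130)
  -v^4 - 10v^3 - 62v^2 - 218v - 165 = (-(1/26)v - 3/26)(26v^3 + 182v^2 + 286v + 130) + (-30v^2 - 180v - 150)
  26v^3 + 182v^2 + 286v + 130 = (-(13/15)v - 13/15)(-30v^2 - 180v - 150) + (0)
Last nonzero remainder: -30v^2 - 180v - 150. Dividing through by -30 gives the monic gcd v^2 + 6v + 5.
Then lcm(f, g) = f·g / gcd(f, g); expanding and making the result monic gives the answer.

v^6 + v^5 - 8v^4 - 140v^3 - 557v^2 + 2875v + 3300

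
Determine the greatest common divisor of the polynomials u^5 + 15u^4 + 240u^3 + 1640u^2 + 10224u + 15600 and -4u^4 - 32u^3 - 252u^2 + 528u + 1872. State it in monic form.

Repeated division with remainder:
  u^5 + 15u^4 + 240u^3 + 1640u^2 + 10224u + 15600 = (-(1/4)u - 7/4)(-4u^4 - 32u^3 - 252u^2 + 528u + 1872) + (121u^3 + 1331u^2 + 11616u + 18876)
  -4u^4 - 32u^3 - 252u^2 + 528u + 1872 = (-(4/121)u + 12/121)(121u^3 + 1331u^2 + 11616u + 18876) + (0)
Last nonzero remainder: 121u^3 + 1331u^2 + 11616u + 18876. Dividing through by 121 gives the monic gcd u^3 + 11u^2 + 96u + 156.

u^3 + 11u^2 + 96u + 156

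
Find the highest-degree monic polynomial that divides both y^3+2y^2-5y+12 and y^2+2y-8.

y+4

By polynomial division,
  y^3+2y^2-5y+12 = (y)(y^2+2y-8) + (3y+12)
  y^2+2y-8 = ((1/3)y-2/3)(3y+12) + (0)
Last nonzero remainder: 3y+12. Dividing through by 3 gives the monic gcd y+4.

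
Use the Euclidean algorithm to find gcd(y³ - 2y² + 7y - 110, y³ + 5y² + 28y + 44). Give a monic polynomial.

Euclidean algorithm in ℚ[y]:
  y³ - 2y² + 7y - 110 = (y³ + 5y² + 28y + 44) + (-7y² - 21y - 154)
  y³ + 5y² + 28y + 44 = (-(1/7)y - 2/7)(-7y² - 21y - 154) + (0)
Last nonzero remainder: -7y² - 21y - 154. Dividing through by -7 gives the monic gcd y² + 3y + 22.

y² + 3y + 22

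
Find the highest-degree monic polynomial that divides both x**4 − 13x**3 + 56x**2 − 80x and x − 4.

x − 4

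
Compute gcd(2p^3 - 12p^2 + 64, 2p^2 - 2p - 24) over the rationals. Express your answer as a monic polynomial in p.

p - 4

Apply the Euclidean algorithm:
  2p^3 - 12p^2 + 64 = (p - 5)(2p^2 - 2p - 24) + (14p - 56)
  2p^2 - 2p - 24 = ((1/7)p + 3/7)(14p - 56) + (0)
Last nonzero remainder: 14p - 56. Dividing through by 14 gives the monic gcd p - 4.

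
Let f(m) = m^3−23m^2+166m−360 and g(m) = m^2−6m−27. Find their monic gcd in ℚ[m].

By polynomial division,
  m^3−23m^2+166m−360 = (m−17)(m^2−6m−27) + (91m−819)
  m^2−6m−27 = ((1/91)m+3/91)(91m−819) + (0)
Last nonzero remainder: 91m−819. Dividing through by 91 gives the monic gcd m−9.

m−9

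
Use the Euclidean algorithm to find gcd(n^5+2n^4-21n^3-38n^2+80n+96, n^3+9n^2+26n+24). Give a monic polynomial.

n^2+7n+12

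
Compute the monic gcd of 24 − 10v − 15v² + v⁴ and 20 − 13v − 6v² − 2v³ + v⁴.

Apply the Euclidean algorithm:
  v⁴ − 15v² − 10v + 24 = (v⁴ − 2v³ − 6v² − 13v + 20) + (2v³ − 9v² + 3v + 4)
  v⁴ − 2v³ − 6v² − 13v + 20 = ((1/2)v + 5/4)(2v³ − 9v² + 3v + 4) + ((15/4)v² − (75/4)v + 15)
  2v³ − 9v² + 3v + 4 = ((8/15)v + 4/15)((15/4)v² − (75/4)v + 15) + (0)
Last nonzero remainder: (15/4)v² − (75/4)v + 15. Dividing through by 15/4 gives the monic gcd v² − 5v + 4.

4 − 5v + v²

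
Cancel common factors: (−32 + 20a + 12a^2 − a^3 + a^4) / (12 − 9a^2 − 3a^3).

Apply the Euclidean algorithm:
  a^4 − a^3 + 12a^2 + 20a − 32 = (−(1/3)a + 4/3)(−3a^3 − 9a^2 + 12) + (24a^2 + 24a − 48)
  −3a^3 − 9a^2 + 12 = (−(1/8)a − 1/4)(24a^2 + 24a − 48) + (0)
Last nonzero remainder: 24a^2 + 24a − 48. Dividing through by 24 gives the monic gcd a^2 + a − 2.
Cancel a^2 + a − 2 from numerator and denominator to get the reduced form.

(−16 + 2a − a^2)/(6 + 3a)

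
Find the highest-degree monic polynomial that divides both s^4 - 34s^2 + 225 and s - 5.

s - 5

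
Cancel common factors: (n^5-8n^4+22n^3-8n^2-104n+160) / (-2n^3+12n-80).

(-n^3+4n^2+4n-16)/(2n+8)

By polynomial division,
  n^5-8n^4+22n^3-8n^2-104n+160 = (-(1/2)n^2+4n-14)(-2n^3+12n-80) + (-96n^2+384n-960)
  -2n^3+12n-80 = ((1/48)n+1/12)(-96n^2+384n-960) + (0)
Last nonzero remainder: -96n^2+384n-960. Dividing through by -96 gives the monic gcd n^2-4n+10.
Cancel n^2-4n+10 from numerator and denominator to get the reduced form.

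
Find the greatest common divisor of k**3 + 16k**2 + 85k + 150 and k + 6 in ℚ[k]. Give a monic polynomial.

k + 6

Euclidean algorithm in ℚ[k]:
  k**3 + 16k**2 + 85k + 150 = (k**2 + 10k + 25)(k + 6) + (0)
The last nonzero remainder k + 6 is already monic.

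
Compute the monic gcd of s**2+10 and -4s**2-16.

1

Euclidean algorithm in ℚ[s]:
  s**2+10 = (-1/4)(-4s**2-16) + (6)
  -4s**2-16 = (-(2/3)s**2-8/3)(6) + (0)
The last nonzero remainder is the constant 6, so the polynomials are coprime and gcd = 1.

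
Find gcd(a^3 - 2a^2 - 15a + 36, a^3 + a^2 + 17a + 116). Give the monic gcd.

Repeated division with remainder:
  a^3 - 2a^2 - 15a + 36 = (a^3 + a^2 + 17a + 116) + (-3a^2 - 32a - 80)
  a^3 + a^2 + 17a + 116 = (-(1/3)a + 29/9)(-3a^2 - 32a - 80) + ((841/9)a + 3364/9)
  -3a^2 - 32a - 80 = (-(27/841)a - 180/841)((841/9)a + 3364/9) + (0)
Last nonzero remainder: (841/9)a + 3364/9. Dividing through by 841/9 gives the monic gcd a + 4.

a + 4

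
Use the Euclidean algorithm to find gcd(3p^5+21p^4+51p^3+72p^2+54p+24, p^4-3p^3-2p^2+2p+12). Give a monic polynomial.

p^2+2p+2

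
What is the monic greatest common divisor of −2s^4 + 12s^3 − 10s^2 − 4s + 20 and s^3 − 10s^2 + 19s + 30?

s^2 − 4s − 5

Euclidean algorithm in ℚ[s]:
  −2s^4 + 12s^3 − 10s^2 − 4s + 20 = (−2s − 8)(s^3 − 10s^2 + 19s + 30) + (−52s^2 + 208s + 260)
  s^3 − 10s^2 + 19s + 30 = (−(1/52)s + 3/26)(−52s^2 + 208s + 260) + (0)
Last nonzero remainder: −52s^2 + 208s + 260. Dividing through by −52 gives the monic gcd s^2 − 4s − 5.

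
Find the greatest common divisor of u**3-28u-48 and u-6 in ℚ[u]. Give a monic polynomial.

By polynomial division,
  u**3-28u-48 = (u**2+6u+8)(u-6) + (0)
The last nonzero remainder u-6 is already monic.

u-6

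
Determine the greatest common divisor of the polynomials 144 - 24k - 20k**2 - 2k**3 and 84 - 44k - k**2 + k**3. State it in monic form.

-2 + k

By polynomial division,
  -2k**3 - 20k**2 - 24k + 144 = (-2)(k**3 - k**2 - 44k + 84) + (-22k**2 - 112k + 312)
  k**3 - k**2 - 44k + 84 = (-(1/22)k + 67/242)(-22k**2 - 112k + 312) + ((144/121)k - 288/121)
  -22k**2 - 112k + 312 = (-(1331/72)k - 1573/12)((144/121)k - 288/121) + (0)
Last nonzero remainder: (144/121)k - 288/121. Dividing through by 144/121 gives the monic gcd k - 2.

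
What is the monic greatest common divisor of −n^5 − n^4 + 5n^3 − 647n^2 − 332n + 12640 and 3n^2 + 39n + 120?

Euclidean algorithm in ℚ[n]:
  −n^5 − n^4 + 5n^3 − 647n^2 − 332n + 12640 = (−(1/3)n^3 + 4n^2 − 37n + 316/3)(3n^2 + 39n + 120) + (0)
Last nonzero remainder: 3n^2 + 39n + 120. Dividing through by 3 gives the monic gcd n^2 + 13n + 40.

n^2 + 13n + 40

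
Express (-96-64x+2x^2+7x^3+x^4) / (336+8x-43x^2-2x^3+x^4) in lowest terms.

Apply the Euclidean algorithm:
  x^4+7x^3+2x^2-64x-96 = (x^4-2x^3-43x^2+8x+336) + (9x^3+45x^2-72x-432)
  x^4-2x^3-43x^2+8x+336 = ((1/9)x-7/9)(9x^3+45x^2-72x-432) + (0)
Last nonzero remainder: 9x^3+45x^2-72x-432. Dividing through by 9 gives the monic gcd x^3+5x^2-8x-48.
Cancel x^3+5x^2-8x-48 from numerator and denominator to get the reduced form.

(2+x)/(-7+x)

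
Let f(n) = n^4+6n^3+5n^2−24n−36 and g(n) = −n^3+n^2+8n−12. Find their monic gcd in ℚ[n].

Apply the Euclidean algorithm:
  n^4+6n^3+5n^2−24n−36 = (−n−7)(−n^3+n^2+8n−12) + (20n^2+20n−120)
  −n^3+n^2+8n−12 = (−(1/20)n+1/10)(20n^2+20n−120) + (0)
Last nonzero remainder: 20n^2+20n−120. Dividing through by 20 gives the monic gcd n^2+n−6.

n^2+n−6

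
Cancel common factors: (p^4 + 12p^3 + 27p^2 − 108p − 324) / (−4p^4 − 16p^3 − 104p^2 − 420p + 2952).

Apply the Euclidean algorithm:
  p^4 + 12p^3 + 27p^2 − 108p − 324 = (−1/4)(−4p^4 − 16p^3 − 104p^2 − 420p + 2952) + (8p^3 + p^2 − 213p + 414)
  −4p^4 − 16p^3 − 104p^2 − 420p + 2952 = (−(1/2)p − 31/16)(8p^3 + p^2 − 213p + 414) + (−(3337/16)p^2 − (10011/16)p + 30033/8)
  8p^3 + p^2 − 213p + 414 = (−(128/3337)p + 368/3337)(−(3337/16)p^2 − (10011/16)p + 30033/8) + (0)
Last nonzero remainder: −(3337/16)p^2 − (10011/16)p + 30033/8. Dividing through by −3337/16 gives the monic gcd p^2 + 3p − 18.
Cancel p^2 + 3p − 18 from numerator and denominator to get the reduced form.

(−p^2 − 9p − 18)/(4p^2 + 4p + 164)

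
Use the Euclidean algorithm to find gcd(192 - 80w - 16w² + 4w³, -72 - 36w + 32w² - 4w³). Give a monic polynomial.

-6 + w

Repeated division with remainder:
  4w³ - 16w² - 80w + 192 = (-1)(-4w³ + 32w² - 36w - 72) + (16w² - 116w + 120)
  -4w³ + 32w² - 36w - 72 = (-(1/4)w + 3/16)(16w² - 116w + 120) + ((63/4)w - 189/2)
  16w² - 116w + 120 = ((64/63)w - 80/63)((63/4)w - 189/2) + (0)
Last nonzero remainder: (63/4)w - 189/2. Dividing through by 63/4 gives the monic gcd w - 6.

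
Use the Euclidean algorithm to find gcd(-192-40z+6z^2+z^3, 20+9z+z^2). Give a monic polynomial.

4+z

Repeated division with remainder:
  z^3+6z^2-40z-192 = (z-3)(z^2+9z+20) + (-33z-132)
  z^2+9z+20 = (-(1/33)z-5/33)(-33z-132) + (0)
Last nonzero remainder: -33z-132. Dividing through by -33 gives the monic gcd z+4.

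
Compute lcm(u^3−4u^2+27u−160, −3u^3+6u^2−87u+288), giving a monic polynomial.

u^4−7u^3+39u^2−241u+480

Euclidean algorithm in ℚ[u]:
  u^3−4u^2+27u−160 = (−1/3)(−3u^3+6u^2−87u+288) + (−2u^2−2u−64)
  −3u^3+6u^2−87u+288 = ((3/2)u−9/2)(−2u^2−2u−64) + (0)
Last nonzero remainder: −2u^2−2u−64. Dividing through by −2 gives the monic gcd u^2+u+32.
Then lcm(f, g) = f·g / gcd(f, g); expanding and making the result monic gives the answer.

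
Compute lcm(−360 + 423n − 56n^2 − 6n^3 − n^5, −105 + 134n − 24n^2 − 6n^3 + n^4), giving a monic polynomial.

−2520 + 3321n − 815n^2 + 14n^3 + 6n^4 − 7n^5 + n^6

Repeated division with remainder:
  −n^5 − 6n^3 − 56n^2 + 423n − 360 = (−n − 6)(n^4 − 6n^3 − 24n^2 + 134n − 105) + (−66n^3 − 66n^2 + 1122n − 990)
  n^4 − 6n^3 − 24n^2 + 134n − 105 = (−(1/66)n + 7/66)(−66n^3 − 66n^2 + 1122n − 990) + (0)
Last nonzero remainder: −66n^3 − 66n^2 + 1122n − 990. Dividing through by −66 gives the monic gcd n^3 + n^2 − 17n + 15.
Then lcm(f, g) = f·g / gcd(f, g); expanding and making the result monic gives the answer.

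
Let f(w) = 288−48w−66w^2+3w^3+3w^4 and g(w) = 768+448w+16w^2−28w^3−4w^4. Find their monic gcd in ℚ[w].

−48−16w+3w^2+w^3

By polynomial division,
  3w^4+3w^3−66w^2−48w+288 = (−3/4)(−4w^4−28w^3+16w^2+448w+768) + (−18w^3−54w^2+288w+864)
  −4w^4−28w^3+16w^2+448w+768 = ((2/9)w+8/9)(−18w^3−54w^2+288w+864) + (0)
Last nonzero remainder: −18w^3−54w^2+288w+864. Dividing through by −18 gives the monic gcd w^3+3w^2−16w−48.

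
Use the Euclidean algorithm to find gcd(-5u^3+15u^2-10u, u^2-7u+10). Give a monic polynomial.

Repeated division with remainder:
  -5u^3+15u^2-10u = (-5u-20)(u^2-7u+10) + (-100u+200)
  u^2-7u+10 = (-(1/100)u+1/20)(-100u+200) + (0)
Last nonzero remainder: -100u+200. Dividing through by -100 gives the monic gcd u-2.

u-2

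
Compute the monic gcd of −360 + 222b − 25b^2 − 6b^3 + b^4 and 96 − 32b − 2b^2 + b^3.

By polynomial division,
  b^4 − 6b^3 − 25b^2 + 222b − 360 = (b − 4)(b^3 − 2b^2 − 32b + 96) + (−b^2 − 2b + 24)
  b^3 − 2b^2 − 32b + 96 = (−b + 4)(−b^2 − 2b + 24) + (0)
Last nonzero remainder: −b^2 − 2b + 24. Dividing through by −1 gives the monic gcd b^2 + 2b − 24.

−24 + 2b + b^2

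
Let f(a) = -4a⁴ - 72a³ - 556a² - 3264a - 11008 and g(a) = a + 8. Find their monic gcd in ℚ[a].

a + 8

Euclidean algorithm in ℚ[a]:
  -4a⁴ - 72a³ - 556a² - 3264a - 11008 = (-4a³ - 40a² - 236a - 1376)(a + 8) + (0)
The last nonzero remainder a + 8 is already monic.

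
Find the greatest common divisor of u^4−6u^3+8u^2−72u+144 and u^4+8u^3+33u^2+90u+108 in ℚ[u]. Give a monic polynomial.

Repeated division with remainder:
  u^4−6u^3+8u^2−72u+144 = (u^4+8u^3+33u^2+90u+108) + (−14u^3−25u^2−162u+36)
  u^4+8u^3+33u^2+90u+108 = (−(1/14)u−87/196)(−14u^3−25u^2−162u+36) + ((2025/196)u^2+(2025/98)u+6075/49)
  −14u^3−25u^2−162u+36 = (−(2744/2025)u+196/675)((2025/196)u^2+(2025/98)u+6075/49) + (0)
Last nonzero remainder: (2025/196)u^2+(2025/98)u+6075/49. Dividing through by 2025/196 gives the monic gcd u^2+2u+12.

u^2+2u+12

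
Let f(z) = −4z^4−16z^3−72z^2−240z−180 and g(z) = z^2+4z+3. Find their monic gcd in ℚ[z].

Euclidean algorithm in ℚ[z]:
  −4z^4−16z^3−72z^2−240z−180 = (−4z^2−60)(z^2+4z+3) + (0)
The last nonzero remainder z^2+4z+3 is already monic.

z^2+4z+3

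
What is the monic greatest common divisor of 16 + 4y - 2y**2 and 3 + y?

By polynomial division,
  -2y**2 + 4y + 16 = (-2y + 10)(y + 3) + (-14)
  y + 3 = (-(1/14)y - 3/14)(-14) + (0)
The last nonzero remainder is the constant -14, so the polynomials are coprime and gcd = 1.

1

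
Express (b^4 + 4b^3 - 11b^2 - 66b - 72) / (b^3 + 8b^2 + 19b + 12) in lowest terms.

(b^3 + b^2 - 14b - 24)/(b^2 + 5b + 4)

Apply the Euclidean algorithm:
  b^4 + 4b^3 - 11b^2 - 66b - 72 = (b - 4)(b^3 + 8b^2 + 19b + 12) + (2b^2 - 2b - 24)
  b^3 + 8b^2 + 19b + 12 = ((1/2)b + 9/2)(2b^2 - 2b - 24) + (40b + 120)
  2b^2 - 2b - 24 = ((1/20)b - 1/5)(40b + 120) + (0)
Last nonzero remainder: 40b + 120. Dividing through by 40 gives the monic gcd b + 3.
Cancel b + 3 from numerator and denominator to get the reduced form.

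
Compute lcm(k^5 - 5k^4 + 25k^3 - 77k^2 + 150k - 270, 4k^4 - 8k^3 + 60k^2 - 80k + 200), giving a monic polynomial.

k^7 - 7k^6 + 40k^5 - 152k^4 + 429k^3 - 955k^2 + 1290k - 1350

Euclidean algorithm in ℚ[k]:
  k^5 - 5k^4 + 25k^3 - 77k^2 + 150k - 270 = ((1/4)k - 3/4)(4k^4 - 8k^3 + 60k^2 - 80k + 200) + (4k^3 - 12k^2 + 40k - 120)
  4k^4 - 8k^3 + 60k^2 - 80k + 200 = (k + 1)(4k^3 - 12k^2 + 40k - 120) + (32k^2 + 320)
  4k^3 - 12k^2 + 40k - 120 = ((1/8)k - 3/8)(32k^2 + 320) + (0)
Last nonzero remainder: 32k^2 + 320. Dividing through by 32 gives the monic gcd k^2 + 10.
Then lcm(f, g) = f·g / gcd(f, g); expanding and making the result monic gives the answer.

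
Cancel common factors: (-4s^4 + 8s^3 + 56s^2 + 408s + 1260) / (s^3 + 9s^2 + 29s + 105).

Euclidean algorithm in ℚ[s]:
  -4s^4 + 8s^3 + 56s^2 + 408s + 1260 = (-4s + 44)(s^3 + 9s^2 + 29s + 105) + (-224s^2 - 448s - 3360)
  s^3 + 9s^2 + 29s + 105 = (-(1/224)s - 1/32)(-224s^2 - 448s - 3360) + (0)
Last nonzero remainder: -224s^2 - 448s - 3360. Dividing through by -224 gives the monic gcd s^2 + 2s + 15.
Cancel s^2 + 2s + 15 from numerator and denominator to get the reduced form.

(-4s^2 + 16s + 84)/(s + 7)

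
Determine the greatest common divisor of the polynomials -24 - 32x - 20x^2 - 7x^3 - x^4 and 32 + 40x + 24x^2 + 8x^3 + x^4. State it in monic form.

8 + 8x + 4x^2 + x^3

By polynomial division,
  -x^4 - 7x^3 - 20x^2 - 32x - 24 = (-1)(x^4 + 8x^3 + 24x^2 + 40x + 32) + (x^3 + 4x^2 + 8x + 8)
  x^4 + 8x^3 + 24x^2 + 40x + 32 = (x + 4)(x^3 + 4x^2 + 8x + 8) + (0)
The last nonzero remainder x^3 + 4x^2 + 8x + 8 is already monic.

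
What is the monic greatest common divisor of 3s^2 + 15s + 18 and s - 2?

1

By polynomial division,
  3s^2 + 15s + 18 = (3s + 21)(s - 2) + (60)
  s - 2 = ((1/60)s - 1/30)(60) + (0)
The last nonzero remainder is the constant 60, so the polynomials are coprime and gcd = 1.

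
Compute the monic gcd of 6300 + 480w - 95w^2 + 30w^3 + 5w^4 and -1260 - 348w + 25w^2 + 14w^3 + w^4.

42 + 13w + w^2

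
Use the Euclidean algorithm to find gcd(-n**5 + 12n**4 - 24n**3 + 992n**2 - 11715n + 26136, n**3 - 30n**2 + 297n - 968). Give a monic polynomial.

n**2 - 19n + 88

Euclidean algorithm in ℚ[n]:
  -n**5 + 12n**4 - 24n**3 + 992n**2 - 11715n + 26136 = (-n**2 - 18n - 267)(n**3 - 30n**2 + 297n - 968) + (-2640n**2 + 50160n - 232320)
  n**3 - 30n**2 + 297n - 968 = (-(1/2640)n + 1/240)(-2640n**2 + 50160n - 232320) + (0)
Last nonzero remainder: -2640n**2 + 50160n - 232320. Dividing through by -2640 gives the monic gcd n**2 - 19n + 88.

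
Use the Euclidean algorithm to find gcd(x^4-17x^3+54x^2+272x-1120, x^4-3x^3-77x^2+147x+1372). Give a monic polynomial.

x^2-3x-28

By polynomial division,
  x^4-17x^3+54x^2+272x-1120 = (x^4-3x^3-77x^2+147x+1372) + (-14x^3+131x^2+125x-2492)
  x^4-3x^3-77x^2+147x+1372 = (-(1/14)x-89/196)(-14x^3+131x^2+125x-2492) + (-(1683/196)x^2+(5049/196)x+1683/7)
  -14x^3+131x^2+125x-2492 = ((2744/1683)x-17444/1683)(-(1683/196)x^2+(5049/196)x+1683/7) + (0)
Last nonzero remainder: -(1683/196)x^2+(5049/196)x+1683/7. Dividing through by -1683/196 gives the monic gcd x^2-3x-28.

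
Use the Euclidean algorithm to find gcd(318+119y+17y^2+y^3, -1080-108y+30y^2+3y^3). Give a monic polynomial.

Euclidean algorithm in ℚ[y]:
  y^3+17y^2+119y+318 = (1/3)(3y^3+30y^2-108y-1080) + (7y^2+155y+678)
  3y^3+30y^2-108y-1080 = ((3/7)y-255/49)(7y^2+155y+678) + ((19995/49)y+119970/49)
  7y^2+155y+678 = ((343/19995)y+5537/19995)((19995/49)y+119970/49) + (0)
Last nonzero remainder: (19995/49)y+119970/49. Dividing through by 19995/49 gives the monic gcd y+6.

6+y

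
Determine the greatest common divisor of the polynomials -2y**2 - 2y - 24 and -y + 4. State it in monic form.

1

Euclidean algorithm in ℚ[y]:
  -2y**2 - 2y - 24 = (2y + 10)(-y + 4) + (-64)
  -y + 4 = ((1/64)y - 1/16)(-64) + (0)
The last nonzero remainder is the constant -64, so the polynomials are coprime and gcd = 1.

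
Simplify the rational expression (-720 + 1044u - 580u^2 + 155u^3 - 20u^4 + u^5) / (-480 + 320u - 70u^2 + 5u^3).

Apply the Euclidean algorithm:
  u^5 - 20u^4 + 155u^3 - 580u^2 + 1044u - 720 = ((1/5)u^2 - (6/5)u + 7/5)(5u^3 - 70u^2 + 320u - 480) + (-2u^2 + 20u - 48)
  5u^3 - 70u^2 + 320u - 480 = (-(5/2)u + 10)(-2u^2 + 20u - 48) + (0)
Last nonzero remainder: -2u^2 + 20u - 48. Dividing through by -2 gives the monic gcd u^2 - 10u + 24.
Cancel u^2 - 10u + 24 from numerator and denominator to get the reduced form.

(-30 + 31u - 10u^2 + u^3)/(-20 + 5u)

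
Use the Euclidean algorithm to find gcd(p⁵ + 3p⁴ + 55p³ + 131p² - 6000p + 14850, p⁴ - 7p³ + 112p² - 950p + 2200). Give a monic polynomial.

p³ - 3p² + 100p - 550

Euclidean algorithm in ℚ[p]:
  p⁵ + 3p⁴ + 55p³ + 131p² - 6000p + 14850 = (p + 10)(p⁴ - 7p³ + 112p² - 950p + 2200) + (13p³ - 39p² + 1300p - 7150)
  p⁴ - 7p³ + 112p² - 950p + 2200 = ((1/13)p - 4/13)(13p³ - 39p² + 1300p - 7150) + (0)
Last nonzero remainder: 13p³ - 39p² + 1300p - 7150. Dividing through by 13 gives the monic gcd p³ - 3p² + 100p - 550.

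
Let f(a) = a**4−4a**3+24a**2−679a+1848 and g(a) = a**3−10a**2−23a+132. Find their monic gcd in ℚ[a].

a−3

Apply the Euclidean algorithm:
  a**4−4a**3+24a**2−679a+1848 = (a+6)(a**3−10a**2−23a+132) + (107a**2−673a+1056)
  a**3−10a**2−23a+132 = ((1/107)a−397/11449)(107a**2−673a+1056) + (−(643500/11449)a+1930500/11449)
  107a**2−673a+1056 = (−(1225043/643500)a+91592/14625)(−(643500/11449)a+1930500/11449) + (0)
Last nonzero remainder: −(643500/11449)a+1930500/11449. Dividing through by −643500/11449 gives the monic gcd a−3.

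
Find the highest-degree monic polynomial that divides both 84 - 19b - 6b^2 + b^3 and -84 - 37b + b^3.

Repeated division with remainder:
  b^3 - 6b^2 - 19b + 84 = (b^3 - 37b - 84) + (-6b^2 + 18b + 168)
  b^3 - 37b - 84 = (-(1/6)b - 1/2)(-6b^2 + 18b + 168) + (0)
Last nonzero remainder: -6b^2 + 18b + 168. Dividing through by -6 gives the monic gcd b^2 - 3b - 28.

-28 - 3b + b^2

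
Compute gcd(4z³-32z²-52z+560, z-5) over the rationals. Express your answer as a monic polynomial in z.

Euclidean algorithm in ℚ[z]:
  4z³-32z²-52z+560 = (4z²-12z-112)(z-5) + (0)
The last nonzero remainder z-5 is already monic.

z-5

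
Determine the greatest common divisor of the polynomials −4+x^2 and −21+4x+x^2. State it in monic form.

1

Apply the Euclidean algorithm:
  x^2−4 = (x^2+4x−21) + (−4x+17)
  x^2+4x−21 = (−(1/4)x−33/16)(−4x+17) + (225/16)
  −4x+17 = (−(64/225)x+272/225)(225/16) + (0)
The last nonzero remainder is the constant 225/16, so the polynomials are coprime and gcd = 1.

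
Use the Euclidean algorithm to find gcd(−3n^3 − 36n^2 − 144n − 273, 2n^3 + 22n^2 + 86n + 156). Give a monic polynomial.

n^2 + 5n + 13

Apply the Euclidean algorithm:
  −3n^3 − 36n^2 − 144n − 273 = (−3/2)(2n^3 + 22n^2 + 86n + 156) + (−3n^2 − 15n − 39)
  2n^3 + 22n^2 + 86n + 156 = (−(2/3)n − 4)(−3n^2 − 15n − 39) + (0)
Last nonzero remainder: −3n^2 − 15n − 39. Dividing through by −3 gives the monic gcd n^2 + 5n + 13.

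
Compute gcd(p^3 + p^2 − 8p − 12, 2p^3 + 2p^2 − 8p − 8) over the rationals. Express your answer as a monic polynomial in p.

Apply the Euclidean algorithm:
  p^3 + p^2 − 8p − 12 = (1/2)(2p^3 + 2p^2 − 8p − 8) + (−4p − 8)
  2p^3 + 2p^2 − 8p − 8 = (−(1/2)p^2 + (1/2)p + 1)(−4p − 8) + (0)
Last nonzero remainder: −4p − 8. Dividing through by −4 gives the monic gcd p + 2.

p + 2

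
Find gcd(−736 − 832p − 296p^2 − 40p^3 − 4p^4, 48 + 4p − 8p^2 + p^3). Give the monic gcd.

2 + p

Apply the Euclidean algorithm:
  −4p^4 − 40p^3 − 296p^2 − 832p − 736 = (−4p − 72)(p^3 − 8p^2 + 4p + 48) + (−856p^2 − 352p + 2720)
  p^3 − 8p^2 + 4p + 48 = (−(1/856)p + 225/22898)(−856p^2 − 352p + 2720) + ((121776/11449)p + 243552/11449)
  −856p^2 − 352p + 2720 = (−(1225043/15222)p + 973165/7611)((121776/11449)p + 243552/11449) + (0)
Last nonzero remainder: (121776/11449)p + 243552/11449. Dividing through by 121776/11449 gives the monic gcd p + 2.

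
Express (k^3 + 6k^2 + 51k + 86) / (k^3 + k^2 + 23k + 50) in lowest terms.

(k^2 + 4k + 43)/(k^2 - k + 25)

Apply the Euclidean algorithm:
  k^3 + 6k^2 + 51k + 86 = (k^3 + k^2 + 23k + 50) + (5k^2 + 28k + 36)
  k^3 + k^2 + 23k + 50 = ((1/5)k - 23/25)(5k^2 + 28k + 36) + ((1039/25)k + 2078/25)
  5k^2 + 28k + 36 = ((125/1039)k + 450/1039)((1039/25)k + 2078/25) + (0)
Last nonzero remainder: (1039/25)k + 2078/25. Dividing through by 1039/25 gives the monic gcd k + 2.
Cancel k + 2 from numerator and denominator to get the reduced form.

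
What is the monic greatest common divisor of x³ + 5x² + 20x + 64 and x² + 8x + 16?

By polynomial division,
  x³ + 5x² + 20x + 64 = (x - 3)(x² + 8x + 16) + (28x + 112)
  x² + 8x + 16 = ((1/28)x + 1/7)(28x + 112) + (0)
Last nonzero remainder: 28x + 112. Dividing through by 28 gives the monic gcd x + 4.

x + 4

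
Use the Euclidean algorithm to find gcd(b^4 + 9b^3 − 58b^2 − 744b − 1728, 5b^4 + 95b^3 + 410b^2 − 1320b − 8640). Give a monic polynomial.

b^2 + 14b + 48

By polynomial division,
  b^4 + 9b^3 − 58b^2 − 744b − 1728 = (1/5)(5b^4 + 95b^3 + 410b^2 − 1320b − 8640) + (−10b^3 − 140b^2 − 480b)
  5b^4 + 95b^3 + 410b^2 − 1320b − 8640 = (−(1/2)b − 5/2)(−10b^3 − 140b^2 − 480b) + (−180b^2 − 2520b − 8640)
  −10b^3 − 140b^2 − 480b = ((1/18)b)(−180b^2 − 2520b − 8640) + (0)
Last nonzero remainder: −180b^2 − 2520b − 8640. Dividing through by −180 gives the monic gcd b^2 + 14b + 48.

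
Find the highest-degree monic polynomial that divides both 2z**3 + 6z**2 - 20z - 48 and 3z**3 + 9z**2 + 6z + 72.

Apply the Euclidean algorithm:
  2z**3 + 6z**2 - 20z - 48 = (2/3)(3z**3 + 9z**2 + 6z + 72) + (-24z - 96)
  3z**3 + 9z**2 + 6z + 72 = (-(1/8)z**2 + (1/8)z - 3/4)(-24z - 96) + (0)
Last nonzero remainder: -24z - 96. Dividing through by -24 gives the monic gcd z + 4.

z + 4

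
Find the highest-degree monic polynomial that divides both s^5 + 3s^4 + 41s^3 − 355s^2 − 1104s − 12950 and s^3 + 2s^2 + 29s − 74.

s^2 + 4s + 37

Euclidean algorithm in ℚ[s]:
  s^5 + 3s^4 + 41s^3 − 355s^2 − 1104s − 12950 = (s^2 + s + 10)(s^3 + 2s^2 + 29s − 74) + (−330s^2 − 1320s − 12210)
  s^3 + 2s^2 + 29s − 74 = (−(1/330)s + 1/165)(−330s^2 − 1320s − 12210) + (0)
Last nonzero remainder: −330s^2 − 1320s − 12210. Dividing through by −330 gives the monic gcd s^2 + 4s + 37.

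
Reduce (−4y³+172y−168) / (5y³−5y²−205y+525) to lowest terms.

Apply the Euclidean algorithm:
  −4y³+172y−168 = (−4/5)(5y³−5y²−205y+525) + (−4y²+8y+252)
  5y³−5y²−205y+525 = (−(5/4)y−5/4)(−4y²+8y+252) + (120y+840)
  −4y²+8y+252 = (−(1/30)y+3/10)(120y+840) + (0)
Last nonzero remainder: 120y+840. Dividing through by 120 gives the monic gcd y+7.
Cancel y+7 from numerator and denominator to get the reduced form.

(−4y²+28y−24)/(5y²−40y+75)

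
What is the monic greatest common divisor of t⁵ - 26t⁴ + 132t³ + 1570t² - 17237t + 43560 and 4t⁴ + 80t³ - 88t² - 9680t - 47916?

Euclidean algorithm in ℚ[t]:
  t⁵ - 26t⁴ + 132t³ + 1570t² - 17237t + 43560 = ((1/4)t - 23/2)(4t⁴ + 80t³ - 88t² - 9680t - 47916) + (1074t³ + 2978t² - 116578t - 507474)
  4t⁴ + 80t³ - 88t² - 9680t - 47916 = ((2/537)t + 18502/288369)(1074t³ + 2978t² - 116578t - 507474) + ((44729344/288369)t² - (89458688/288369)t - 492022784/32041)
  1074t³ + 2978t² - 116578t - 507474 = ((154854153/22364672)t + 67189977/2033152)((44729344/288369)t² - (89458688/288369)t - 492022784/32041) + (0)
Last nonzero remainder: (44729344/288369)t² - (89458688/288369)t - 492022784/32041. Dividing through by 44729344/288369 gives the monic gcd t² - 2t - 99.

t² - 2t - 99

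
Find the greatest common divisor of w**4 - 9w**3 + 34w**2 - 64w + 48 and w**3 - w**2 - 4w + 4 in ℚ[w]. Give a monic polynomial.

w - 2

Apply the Euclidean algorithm:
  w**4 - 9w**3 + 34w**2 - 64w + 48 = (w - 8)(w**3 - w**2 - 4w + 4) + (30w**2 - 100w + 80)
  w**3 - w**2 - 4w + 4 = ((1/30)w + 7/90)(30w**2 - 100w + 80) + ((10/9)w - 20/9)
  30w**2 - 100w + 80 = (27w - 36)((10/9)w - 20/9) + (0)
Last nonzero remainder: (10/9)w - 20/9. Dividing through by 10/9 gives the monic gcd w - 2.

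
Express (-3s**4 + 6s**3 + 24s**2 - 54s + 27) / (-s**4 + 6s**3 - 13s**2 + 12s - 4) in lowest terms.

By polynomial division,
  -3s**4 + 6s**3 + 24s**2 - 54s + 27 = (3)(-s**4 + 6s**3 - 13s**2 + 12s - 4) + (-12s**3 + 63s**2 - 90s + 39)
  -s**4 + 6s**3 - 13s**2 + 12s - 4 = ((1/12)s - 1/16)(-12s**3 + 63s**2 - 90s + 39) + (-(25/16)s**2 + (25/8)s - 25/16)
  -12s**3 + 63s**2 - 90s + 39 = ((192/25)s - 624/25)(-(25/16)s**2 + (25/8)s - 25/16) + (0)
Last nonzero remainder: -(25/16)s**2 + (25/8)s - 25/16. Dividing through by -25/16 gives the monic gcd s**2 - 2s + 1.
Cancel s**2 - 2s + 1 from numerator and denominator to get the reduced form.

(3s**2 - 27)/(s**2 - 4s + 4)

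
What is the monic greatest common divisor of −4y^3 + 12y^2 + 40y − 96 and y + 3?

By polynomial division,
  −4y^3 + 12y^2 + 40y − 96 = (−4y^2 + 24y − 32)(y + 3) + (0)
The last nonzero remainder y + 3 is already monic.

y + 3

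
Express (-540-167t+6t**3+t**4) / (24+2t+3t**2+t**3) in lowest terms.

(-135-8t+2t**2+t**3)/(6-t+t**2)

Repeated division with remainder:
  t**4+6t**3-167t-540 = (t+3)(t**3+3t**2+2t+24) + (-11t**2-197t-612)
  t**3+3t**2+2t+24 = (-(1/11)t+164/121)(-11t**2-197t-612) + ((25818/121)t+103272/121)
  -11t**2-197t-612 = (-(1331/25818)t-6171/8606)((25818/121)t+103272/121) + (0)
Last nonzero remainder: (25818/121)t+103272/121. Dividing through by 25818/121 gives the monic gcd t+4.
Cancel t+4 from numerator and denominator to get the reduced form.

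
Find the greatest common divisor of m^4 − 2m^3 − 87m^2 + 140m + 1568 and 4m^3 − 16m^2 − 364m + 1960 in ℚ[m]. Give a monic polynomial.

Apply the Euclidean algorithm:
  m^4 − 2m^3 − 87m^2 + 140m + 1568 = ((1/4)m + 1/2)(4m^3 − 16m^2 − 364m + 1960) + (12m^2 − 168m + 588)
  4m^3 − 16m^2 − 364m + 1960 = ((1/3)m + 10/3)(12m^2 − 168m + 588) + (0)
Last nonzero remainder: 12m^2 − 168m + 588. Dividing through by 12 gives the monic gcd m^2 − 14m + 49.

m^2 − 14m + 49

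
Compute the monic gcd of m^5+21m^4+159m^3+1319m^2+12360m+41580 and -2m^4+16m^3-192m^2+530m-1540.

Repeated division with remainder:
  m^5+21m^4+159m^3+1319m^2+12360m+41580 = (-(1/2)m-29/2)(-2m^4+16m^3-192m^2+530m-1540) + (295m^3-1200m^2+19275m+19250)
  -2m^4+16m^3-192m^2+530m-1540 = (-(2/295)m+464/17405)(295m^3-1200m^2+19275m+19250) + (-(102102/3481)m^2+(510510/3481)m-7147140/3481)
  295m^3-1200m^2+19275m+19250 = (-(1026895/102102)m-87025/9282)(-(102102/3481)m^2+(510510/3481)m-7147140/3481) + (0)
Last nonzero remainder: -(102102/3481)m^2+(510510/3481)m-7147140/3481. Dividing through by -102102/3481 gives the monic gcd m^2-5m+70.

m^2-5m+70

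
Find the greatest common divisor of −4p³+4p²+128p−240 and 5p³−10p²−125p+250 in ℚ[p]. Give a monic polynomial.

p²−7p+10

Euclidean algorithm in ℚ[p]:
  −4p³+4p²+128p−240 = (−4/5)(5p³−10p²−125p+250) + (−4p²+28p−40)
  5p³−10p²−125p+250 = (−(5/4)p−25/4)(−4p²+28p−40) + (0)
Last nonzero remainder: −4p²+28p−40. Dividing through by −4 gives the monic gcd p²−7p+10.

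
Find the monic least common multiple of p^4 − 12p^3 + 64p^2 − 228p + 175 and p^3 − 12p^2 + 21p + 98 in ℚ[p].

Apply the Euclidean algorithm:
  p^4 − 12p^3 + 64p^2 − 228p + 175 = (p)(p^3 − 12p^2 + 21p + 98) + (43p^2 − 326p + 175)
  p^3 − 12p^2 + 21p + 98 = ((1/43)p − 190/1849)(43p^2 − 326p + 175) + (−(30636/1849)p + 214452/1849)
  43p^2 − 326p + 175 = (−(79507/30636)p + 46225/30636)(−(30636/1849)p + 214452/1849) + (0)
Last nonzero remainder: −(30636/1849)p + 214452/1849. Dividing through by −30636/1849 gives the monic gcd p − 7.
Then lcm(f, g) = f·g / gcd(f, g); expanding and making the result monic gives the answer.

p^6 − 17p^5 + 110p^4 − 380p^3 + 419p^2 + 2317p − 2450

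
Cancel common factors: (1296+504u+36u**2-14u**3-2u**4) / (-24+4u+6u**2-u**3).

(216+120u+26u**2+2u**3)/(-4+u**2)

Euclidean algorithm in ℚ[u]:
  -2u**4-14u**3+36u**2+504u+1296 = (2u+26)(-u**3+6u**2+4u-24) + (-128u**2+448u+1920)
  -u**3+6u**2+4u-24 = ((1/128)u-5/256)(-128u**2+448u+1920) + (-(9/4)u+27/2)
  -128u**2+448u+1920 = ((512/9)u+1280/9)(-(9/4)u+27/2) + (0)
Last nonzero remainder: -(9/4)u+27/2. Dividing through by -9/4 gives the monic gcd u-6.
Cancel u-6 from numerator and denominator to get the reduced form.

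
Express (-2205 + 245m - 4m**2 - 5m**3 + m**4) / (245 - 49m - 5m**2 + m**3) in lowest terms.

Repeated division with remainder:
  m**4 - 5m**3 - 4m**2 + 245m - 2205 = (m)(m**3 - 5m**2 - 49m + 245) + (45m**2 - 2205)
  m**3 - 5m**2 - 49m + 245 = ((1/45)m - 1/9)(45m**2 - 2205) + (0)
Last nonzero remainder: 45m**2 - 2205. Dividing through by 45 gives the monic gcd m**2 - 49.
Cancel m**2 - 49 from numerator and denominator to get the reduced form.

(45 - 5m + m**2)/(-5 + m)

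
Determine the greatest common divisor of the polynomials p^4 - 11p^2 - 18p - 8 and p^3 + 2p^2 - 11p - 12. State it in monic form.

p + 1

Repeated division with remainder:
  p^4 - 11p^2 - 18p - 8 = (p - 2)(p^3 + 2p^2 - 11p - 12) + (4p^2 - 28p - 32)
  p^3 + 2p^2 - 11p - 12 = ((1/4)p + 9/4)(4p^2 - 28p - 32) + (60p + 60)
  4p^2 - 28p - 32 = ((1/15)p - 8/15)(60p + 60) + (0)
Last nonzero remainder: 60p + 60. Dividing through by 60 gives the monic gcd p + 1.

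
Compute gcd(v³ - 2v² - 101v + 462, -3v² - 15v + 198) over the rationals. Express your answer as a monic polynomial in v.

v² + 5v - 66

Euclidean algorithm in ℚ[v]:
  v³ - 2v² - 101v + 462 = (-(1/3)v + 7/3)(-3v² - 15v + 198) + (0)
Last nonzero remainder: -3v² - 15v + 198. Dividing through by -3 gives the monic gcd v² + 5v - 66.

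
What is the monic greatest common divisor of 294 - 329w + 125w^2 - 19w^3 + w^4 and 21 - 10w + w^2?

21 - 10w + w^2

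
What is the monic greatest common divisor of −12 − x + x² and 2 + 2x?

1

Repeated division with remainder:
  x² − x − 12 = ((1/2)x − 1)(2x + 2) + (−10)
  2x + 2 = (−(1/5)x − 1/5)(−10) + (0)
The last nonzero remainder is the constant −10, so the polynomials are coprime and gcd = 1.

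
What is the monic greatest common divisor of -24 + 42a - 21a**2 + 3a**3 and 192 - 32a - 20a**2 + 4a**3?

-4 + a

Apply the Euclidean algorithm:
  3a**3 - 21a**2 + 42a - 24 = (3/4)(4a**3 - 20a**2 - 32a + 192) + (-6a**2 + 66a - 168)
  4a**3 - 20a**2 - 32a + 192 = (-(2/3)a - 4)(-6a**2 + 66a - 168) + (120a - 480)
  -6a**2 + 66a - 168 = (-(1/20)a + 7/20)(120a - 480) + (0)
Last nonzero remainder: 120a - 480. Dividing through by 120 gives the monic gcd a - 4.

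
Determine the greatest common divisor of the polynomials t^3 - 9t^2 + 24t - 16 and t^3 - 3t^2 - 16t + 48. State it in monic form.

t - 4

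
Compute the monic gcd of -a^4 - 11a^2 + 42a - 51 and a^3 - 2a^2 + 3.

a^2 - 3a + 3

Apply the Euclidean algorithm:
  -a^4 - 11a^2 + 42a - 51 = (-a - 2)(a^3 - 2a^2 + 3) + (-15a^2 + 45a - 45)
  a^3 - 2a^2 + 3 = (-(1/15)a - 1/15)(-15a^2 + 45a - 45) + (0)
Last nonzero remainder: -15a^2 + 45a - 45. Dividing through by -15 gives the monic gcd a^2 - 3a + 3.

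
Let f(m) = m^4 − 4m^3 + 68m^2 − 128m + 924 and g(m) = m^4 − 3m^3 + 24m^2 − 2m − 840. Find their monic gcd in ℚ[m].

Apply the Euclidean algorithm:
  m^4 − 4m^3 + 68m^2 − 128m + 924 = (m^4 − 3m^3 + 24m^2 − 2m − 840) + (−m^3 + 44m^2 − 126m + 1764)
  m^4 − 3m^3 + 24m^2 − 2m − 840 = (−m − 41)(−m^3 + 44m^2 − 126m + 1764) + (1702m^2 − 3404m + 71484)
  −m^3 + 44m^2 − 126m + 1764 = (−(1/1702)m + 21/851)(1702m^2 − 3404m + 71484) + (0)
Last nonzero remainder: 1702m^2 − 3404m + 71484. Dividing through by 1702 gives the monic gcd m^2 − 2m + 42.

m^2 − 2m + 42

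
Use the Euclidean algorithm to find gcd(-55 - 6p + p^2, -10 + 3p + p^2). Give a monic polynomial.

5 + p

Apply the Euclidean algorithm:
  p^2 - 6p - 55 = (p^2 + 3p - 10) + (-9p - 45)
  p^2 + 3p - 10 = (-(1/9)p + 2/9)(-9p - 45) + (0)
Last nonzero remainder: -9p - 45. Dividing through by -9 gives the monic gcd p + 5.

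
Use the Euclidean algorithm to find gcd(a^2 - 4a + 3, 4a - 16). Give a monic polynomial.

1

Euclidean algorithm in ℚ[a]:
  a^2 - 4a + 3 = ((1/4)a)(4a - 16) + (3)
  4a - 16 = ((4/3)a - 16/3)(3) + (0)
The last nonzero remainder is the constant 3, so the polynomials are coprime and gcd = 1.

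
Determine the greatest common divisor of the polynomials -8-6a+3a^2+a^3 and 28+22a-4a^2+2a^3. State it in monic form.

1+a

Euclidean algorithm in ℚ[a]:
  a^3+3a^2-6a-8 = (1/2)(2a^3-4a^2+22a+28) + (5a^2-17a-22)
  2a^3-4a^2+22a+28 = ((2/5)a+14/25)(5a^2-17a-22) + ((1008/25)a+1008/25)
  5a^2-17a-22 = ((125/1008)a-275/504)((1008/25)a+1008/25) + (0)
Last nonzero remainder: (1008/25)a+1008/25. Dividing through by 1008/25 gives the monic gcd a+1.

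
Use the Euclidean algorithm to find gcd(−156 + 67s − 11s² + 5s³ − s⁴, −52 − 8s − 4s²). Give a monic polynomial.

13 + 2s + s²

Repeated division with remainder:
  −s⁴ + 5s³ − 11s² + 67s − 156 = ((1/4)s² − (7/4)s + 3)(−4s² − 8s − 52) + (0)
Last nonzero remainder: −4s² − 8s − 52. Dividing through by −4 gives the monic gcd s² + 2s + 13.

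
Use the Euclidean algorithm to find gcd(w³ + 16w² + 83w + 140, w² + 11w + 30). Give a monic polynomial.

By polynomial division,
  w³ + 16w² + 83w + 140 = (w + 5)(w² + 11w + 30) + (−2w − 10)
  w² + 11w + 30 = (−(1/2)w − 3)(−2w − 10) + (0)
Last nonzero remainder: −2w − 10. Dividing through by −2 gives the monic gcd w + 5.

w + 5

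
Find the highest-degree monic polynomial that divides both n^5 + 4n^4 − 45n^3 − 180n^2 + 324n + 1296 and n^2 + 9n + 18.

n^2 + 9n + 18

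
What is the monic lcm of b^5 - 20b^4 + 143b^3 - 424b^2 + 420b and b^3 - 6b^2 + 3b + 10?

b^6 - 19b^5 + 123b^4 - 281b^3 - 4b^2 + 420b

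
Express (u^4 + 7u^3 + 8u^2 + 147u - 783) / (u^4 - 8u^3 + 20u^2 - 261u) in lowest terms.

(u^2 + 6u - 27)/(u^2 - 9u)

Apply the Euclidean algorithm:
  u^4 + 7u^3 + 8u^2 + 147u - 783 = (u^4 - 8u^3 + 20u^2 - 261u) + (15u^3 - 12u^2 + 408u - 783)
  u^4 - 8u^3 + 20u^2 - 261u = ((1/15)u - 12/25)(15u^3 - 12u^2 + 408u - 783) + (-(324/25)u^2 - (324/25)u - 9396/25)
  15u^3 - 12u^2 + 408u - 783 = (-(125/108)u + 25/12)(-(324/25)u^2 - (324/25)u - 9396/25) + (0)
Last nonzero remainder: -(324/25)u^2 - (324/25)u - 9396/25. Dividing through by -324/25 gives the monic gcd u^2 + u + 29.
Cancel u^2 + u + 29 from numerator and denominator to get the reduced form.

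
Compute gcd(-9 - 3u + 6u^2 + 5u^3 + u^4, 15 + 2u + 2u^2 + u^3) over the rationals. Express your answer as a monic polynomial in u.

Apply the Euclidean algorithm:
  u^4 + 5u^3 + 6u^2 - 3u - 9 = (u + 3)(u^3 + 2u^2 + 2u + 15) + (-2u^2 - 24u - 54)
  u^3 + 2u^2 + 2u + 15 = (-(1/2)u + 5)(-2u^2 - 24u - 54) + (95u + 285)
  -2u^2 - 24u - 54 = (-(2/95)u - 18/95)(95u + 285) + (0)
Last nonzero remainder: 95u + 285. Dividing through by 95 gives the monic gcd u + 3.

3 + u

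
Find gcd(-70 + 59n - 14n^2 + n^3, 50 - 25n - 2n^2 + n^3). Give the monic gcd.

Euclidean algorithm in ℚ[n]:
  n^3 - 14n^2 + 59n - 70 = (n^3 - 2n^2 - 25n + 50) + (-12n^2 + 84n - 120)
  n^3 - 2n^2 - 25n + 50 = (-(1/12)n - 5/12)(-12n^2 + 84n - 120) + (0)
Last nonzero remainder: -12n^2 + 84n - 120. Dividing through by -12 gives the monic gcd n^2 - 7n + 10.

10 - 7n + n^2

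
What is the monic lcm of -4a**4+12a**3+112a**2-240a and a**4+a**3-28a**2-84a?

Repeated division with remainder:
  -4a**4+12a**3+112a**2-240a = (-4)(a**4+a**3-28a**2-84a) + (16a**3-576a)
  a**4+a**3-28a**2-84a = ((1/16)a+1/16)(16a**3-576a) + (8a**2-48a)
  16a**3-576a = (2a+12)(8a**2-48a) + (0)
Last nonzero remainder: 8a**2-48a. Dividing through by 8 gives the monic gcd a**2-6a.
Then lcm(f, g) = f·g / gcd(f, g); expanding and making the result monic gives the answer.

a**6+4a**5-35a**4-178a**3+28a**2+840a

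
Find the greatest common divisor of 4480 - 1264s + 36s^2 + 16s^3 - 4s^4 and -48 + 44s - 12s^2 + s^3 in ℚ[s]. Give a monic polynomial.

-4 + s

By polynomial division,
  -4s^4 + 16s^3 + 36s^2 - 1264s + 4480 = (-4s - 32)(s^3 - 12s^2 + 44s - 48) + (-172s^2 - 48s + 2944)
  s^3 - 12s^2 + 44s - 48 = (-(1/172)s + 132/1849)(-172s^2 - 48s + 2944) + ((119340/1849)s - 477360/1849)
  -172s^2 - 48s + 2944 = (-(79507/29835)s - 340216/29835)((119340/1849)s - 477360/1849) + (0)
Last nonzero remainder: (119340/1849)s - 477360/1849. Dividing through by 119340/1849 gives the monic gcd s - 4.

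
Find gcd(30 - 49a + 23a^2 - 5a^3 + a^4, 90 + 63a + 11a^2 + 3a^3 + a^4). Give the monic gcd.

15 - 2a + a^2

Repeated division with remainder:
  a^4 - 5a^3 + 23a^2 - 49a + 30 = (a^4 + 3a^3 + 11a^2 + 63a + 90) + (-8a^3 + 12a^2 - 112a - 60)
  a^4 + 3a^3 + 11a^2 + 63a + 90 = (-(1/8)a - 9/16)(-8a^3 + 12a^2 - 112a - 60) + ((15/4)a^2 - (15/2)a + 225/4)
  -8a^3 + 12a^2 - 112a - 60 = (-(32/15)a - 16/15)((15/4)a^2 - (15/2)a + 225/4) + (0)
Last nonzero remainder: (15/4)a^2 - (15/2)a + 225/4. Dividing through by 15/4 gives the monic gcd a^2 - 2a + 15.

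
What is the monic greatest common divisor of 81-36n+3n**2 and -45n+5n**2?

-9+n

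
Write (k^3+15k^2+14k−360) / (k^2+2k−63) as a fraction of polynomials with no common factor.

Apply the Euclidean algorithm:
  k^3+15k^2+14k−360 = (k+13)(k^2+2k−63) + (51k+459)
  k^2+2k−63 = ((1/51)k−7/51)(51k+459) + (0)
Last nonzero remainder: 51k+459. Dividing through by 51 gives the monic gcd k+9.
Cancel k+9 from numerator and denominator to get the reduced form.

(k^2+6k−40)/(k−7)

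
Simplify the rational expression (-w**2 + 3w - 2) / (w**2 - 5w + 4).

(-w + 2)/(w - 4)

Repeated division with remainder:
  -w**2 + 3w - 2 = (-1)(w**2 - 5w + 4) + (-2w + 2)
  w**2 - 5w + 4 = (-(1/2)w + 2)(-2w + 2) + (0)
Last nonzero remainder: -2w + 2. Dividing through by -2 gives the monic gcd w - 1.
Cancel w - 1 from numerator and denominator to get the reduced form.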